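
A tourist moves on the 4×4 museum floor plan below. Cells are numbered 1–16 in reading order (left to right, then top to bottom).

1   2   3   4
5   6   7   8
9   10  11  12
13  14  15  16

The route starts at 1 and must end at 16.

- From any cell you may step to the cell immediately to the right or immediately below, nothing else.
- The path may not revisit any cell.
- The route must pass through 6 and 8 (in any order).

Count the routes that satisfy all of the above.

2

A right/down-only route from 1 to 16 makes exactly 3 down-moves and 3 right-moves in some order.
With no other constraints that would be C(6,3) = 20 routes.
A monotone route can only reach the required cells in the order 6, 8, so split there and multiply the segment counts: 1→6: 2; 6→8: 1; 8→16: 1; product = 2.
That gives 2 routes.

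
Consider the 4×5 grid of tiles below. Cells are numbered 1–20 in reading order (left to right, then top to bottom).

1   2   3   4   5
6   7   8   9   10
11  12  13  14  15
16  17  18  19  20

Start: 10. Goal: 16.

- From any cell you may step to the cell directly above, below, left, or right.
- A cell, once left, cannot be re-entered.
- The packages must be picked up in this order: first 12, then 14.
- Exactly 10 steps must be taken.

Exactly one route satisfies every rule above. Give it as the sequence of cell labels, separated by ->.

The waypoints must appear in the order 12, 14, with no cell reused.
Route from 10: left 3 to 7, down 1 to 12, right 2 to 14, down 1 to 19, left 3 to 16 — 10 moves in all.
Check: order respected (12 at step 4, 14 at step 6); 10 moves as required.

10 -> 9 -> 8 -> 7 -> 12 -> 13 -> 14 -> 19 -> 18 -> 17 -> 16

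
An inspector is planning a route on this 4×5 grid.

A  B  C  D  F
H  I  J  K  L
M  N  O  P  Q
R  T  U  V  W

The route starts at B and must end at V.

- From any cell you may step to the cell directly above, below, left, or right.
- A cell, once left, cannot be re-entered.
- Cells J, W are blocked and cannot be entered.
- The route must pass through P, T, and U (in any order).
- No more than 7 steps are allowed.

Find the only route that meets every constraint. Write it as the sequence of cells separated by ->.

B -> I -> N -> T -> U -> O -> P -> V

The budget equals the shortest possible length, so every move has to be on a shortest route through the required cells.
Route from B: 3× down (reaching T), right to U, up to O, right to P, down to V — 7 moves in all.
Check: all required cells visited; 7 ≤ 7 moves.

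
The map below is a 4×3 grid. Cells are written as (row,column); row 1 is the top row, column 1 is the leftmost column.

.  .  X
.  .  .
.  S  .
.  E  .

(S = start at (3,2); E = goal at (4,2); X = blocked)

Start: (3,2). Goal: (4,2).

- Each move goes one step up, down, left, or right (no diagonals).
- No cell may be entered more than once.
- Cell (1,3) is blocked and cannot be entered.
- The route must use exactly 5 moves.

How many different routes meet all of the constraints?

2

Need simple routes of exactly 5 moves from (3,2) to (4,2) (Manhattan distance 1, so 2 moves are spent on a detour and 2 undoing it).
Enumerating: (3,2) (2,2) (2,1) (3,1) (4,1) (4,2) | (3,2) (2,2) (2,3) (3,3) (4,3) (4,2).
That gives 2 routes.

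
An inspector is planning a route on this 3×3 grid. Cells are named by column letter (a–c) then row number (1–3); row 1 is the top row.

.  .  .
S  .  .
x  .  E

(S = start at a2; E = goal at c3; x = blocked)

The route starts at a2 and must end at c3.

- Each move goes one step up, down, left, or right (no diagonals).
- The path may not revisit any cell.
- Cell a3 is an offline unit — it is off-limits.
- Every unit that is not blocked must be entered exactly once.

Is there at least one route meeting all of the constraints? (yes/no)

One route that works: a2 → a1 → b1 → c1 → c2 → b2 → b3 → c3.

yes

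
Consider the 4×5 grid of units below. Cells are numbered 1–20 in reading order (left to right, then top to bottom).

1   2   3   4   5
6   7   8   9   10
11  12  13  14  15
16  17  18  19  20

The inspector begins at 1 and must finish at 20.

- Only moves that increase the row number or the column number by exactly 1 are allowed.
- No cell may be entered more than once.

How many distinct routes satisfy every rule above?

35

A right/down-only route from 1 to 20 makes exactly 3 down-moves and 4 right-moves in some order.
With no other constraints that would be C(7,3) = 35 routes.
That gives 35 routes.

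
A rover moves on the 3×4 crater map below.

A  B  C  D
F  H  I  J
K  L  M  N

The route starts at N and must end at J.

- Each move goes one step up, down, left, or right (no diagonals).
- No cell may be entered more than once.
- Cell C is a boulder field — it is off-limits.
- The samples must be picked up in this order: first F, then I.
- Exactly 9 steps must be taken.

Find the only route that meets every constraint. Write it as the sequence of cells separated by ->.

The waypoints must appear in the order F, I, with no cell reused.
Route from N: left 3 to K, up 2 to A, right 1 to B, down 1 to H, right 2 to J — 9 moves in all.
Check: order respected (F at step 4, I at step 8); 9 moves as required.

N -> M -> L -> K -> F -> A -> B -> H -> I -> J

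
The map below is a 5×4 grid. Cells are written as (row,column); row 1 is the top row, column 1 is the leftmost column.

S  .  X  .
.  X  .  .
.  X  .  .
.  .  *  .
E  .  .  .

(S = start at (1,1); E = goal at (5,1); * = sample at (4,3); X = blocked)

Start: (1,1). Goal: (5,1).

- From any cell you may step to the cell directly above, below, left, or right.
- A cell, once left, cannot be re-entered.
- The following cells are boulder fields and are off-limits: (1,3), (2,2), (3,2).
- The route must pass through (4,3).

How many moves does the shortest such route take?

8

Any route passes through (4,3) somewhere between (1,1) and (5,1). Summing Manhattan distances along the two legs ((1,1) → (4,3) → (5,1)) gives a lower bound of 5 + 3 = 8 moves.
A route of 8 moves achieves this: (1,1) → (2,1) → (3,1) → (4,1) → (4,2) → (4,3) → (5,3) → (5,2) → (5,1).
Since 8 matches the lower bound, it is optimal.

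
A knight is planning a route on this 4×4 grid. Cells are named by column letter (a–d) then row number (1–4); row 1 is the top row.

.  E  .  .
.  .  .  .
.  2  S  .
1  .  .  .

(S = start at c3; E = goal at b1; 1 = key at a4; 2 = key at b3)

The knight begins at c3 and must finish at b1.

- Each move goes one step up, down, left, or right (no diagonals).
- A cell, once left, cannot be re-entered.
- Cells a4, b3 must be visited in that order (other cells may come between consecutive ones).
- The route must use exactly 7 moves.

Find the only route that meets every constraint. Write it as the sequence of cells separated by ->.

The waypoints must appear in the order a4, b3, with no cell reused.
Route from c3: down 1 to c4, left 2 to a4, up 1 to a3, right 1 to b3, up 2 to b1 — 7 moves in all.
Check: order respected (1 at step 3, 2 at step 5); 7 moves as required.

c3 -> c4 -> b4 -> a4 -> a3 -> b3 -> b2 -> b1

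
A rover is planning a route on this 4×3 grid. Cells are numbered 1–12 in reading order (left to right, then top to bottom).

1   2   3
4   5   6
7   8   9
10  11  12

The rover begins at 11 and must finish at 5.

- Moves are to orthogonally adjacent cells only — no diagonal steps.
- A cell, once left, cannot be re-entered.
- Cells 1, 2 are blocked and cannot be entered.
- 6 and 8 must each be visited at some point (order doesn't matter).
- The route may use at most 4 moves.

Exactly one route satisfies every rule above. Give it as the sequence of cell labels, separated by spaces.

11 8 9 6 5

The budget equals the shortest possible length, so every move has to be on a shortest route through the required cells.
Route from 11: up to 8, right to 9, up to 6, left to 5 — 4 moves in all.
Check: all required cells visited; 4 ≤ 4 moves.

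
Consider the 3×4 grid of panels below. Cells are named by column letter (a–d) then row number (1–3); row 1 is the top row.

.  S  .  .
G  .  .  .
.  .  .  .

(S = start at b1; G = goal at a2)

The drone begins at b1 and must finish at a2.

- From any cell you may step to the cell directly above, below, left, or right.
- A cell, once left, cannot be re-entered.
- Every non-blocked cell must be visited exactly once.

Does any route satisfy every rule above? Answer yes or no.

no

Colour the cells like a checkerboard: each orthogonal step flips colour, so a Hamiltonian route alternates colours. Here there are 6 cells of one colour and 6 of the other, with start on the same colour as the goal — the counts and endpoints can't be arranged into an alternating sequence of length 12, so no Hamiltonian route exists.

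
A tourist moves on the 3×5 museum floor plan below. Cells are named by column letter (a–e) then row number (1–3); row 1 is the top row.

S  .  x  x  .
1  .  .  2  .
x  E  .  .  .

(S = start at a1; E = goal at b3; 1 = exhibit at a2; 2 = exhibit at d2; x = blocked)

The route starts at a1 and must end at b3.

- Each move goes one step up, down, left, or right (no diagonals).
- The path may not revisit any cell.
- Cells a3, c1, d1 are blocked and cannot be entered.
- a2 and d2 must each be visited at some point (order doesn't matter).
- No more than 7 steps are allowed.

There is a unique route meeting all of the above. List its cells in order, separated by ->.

The 7-move cap with required stops at a2, d2 leaves no slack for detours.
Route from a1: down to a2, 3× right (reaching d2), down to d3, 2× left (reaching b3) — 7 moves in all.
Check: all required cells visited; 7 ≤ 7 moves.

a1 -> a2 -> b2 -> c2 -> d2 -> d3 -> c3 -> b3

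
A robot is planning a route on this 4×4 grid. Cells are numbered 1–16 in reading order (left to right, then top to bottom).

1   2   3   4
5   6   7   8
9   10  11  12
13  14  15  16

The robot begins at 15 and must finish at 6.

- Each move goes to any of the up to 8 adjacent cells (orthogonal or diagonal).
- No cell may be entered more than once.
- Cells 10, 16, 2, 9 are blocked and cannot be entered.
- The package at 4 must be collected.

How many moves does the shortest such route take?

5

Any route passes through 4 somewhere between 15 and 6. Summing Chebyshev distances along the two legs (15 → 4 → 6) gives a lower bound of 3 + 2 = 5 moves.
A route of 5 moves achieves this: 15 → 11 → 7 → 4 → 3 → 6.
Since 5 matches the lower bound, it is optimal.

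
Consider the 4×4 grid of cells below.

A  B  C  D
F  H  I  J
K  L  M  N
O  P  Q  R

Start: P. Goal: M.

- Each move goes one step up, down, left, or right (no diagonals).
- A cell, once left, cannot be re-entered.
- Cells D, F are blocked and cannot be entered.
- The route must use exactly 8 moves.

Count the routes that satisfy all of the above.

Need simple routes of exactly 8 moves from P to M (Manhattan distance 2, so 3 moves are spent on a detour and 3 undoing it).
Enumerating: P L H B C I J N M | P L H I J N R Q M | P O K L H B C I M | P O K L H I J N M | P Q R N J I H L M.
That gives 5 routes.

5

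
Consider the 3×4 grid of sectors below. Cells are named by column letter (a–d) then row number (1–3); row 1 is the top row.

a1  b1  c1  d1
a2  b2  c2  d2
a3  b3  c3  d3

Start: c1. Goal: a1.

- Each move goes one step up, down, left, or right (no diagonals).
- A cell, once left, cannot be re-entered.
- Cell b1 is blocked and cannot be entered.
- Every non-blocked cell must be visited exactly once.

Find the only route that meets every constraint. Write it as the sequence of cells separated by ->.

c1 -> d1 -> d2 -> d3 -> c3 -> c2 -> b2 -> b3 -> a3 -> a2 -> a1

Need to visit all 11 open cells exactly once, starting at c1 and ending at a1.
Cell d1 has only two open neighbours (d2 and c1), so the path must pass straight through it: one of those is the cell it's entered from and the other is where it exits.
Route from c1: right to d1, 2× down (reaching d3), left to c3, up to c2, left to b2, down to b3, left to a3, 2× up (reaching a1) — 10 moves in all.
Check: all 11 open cells covered.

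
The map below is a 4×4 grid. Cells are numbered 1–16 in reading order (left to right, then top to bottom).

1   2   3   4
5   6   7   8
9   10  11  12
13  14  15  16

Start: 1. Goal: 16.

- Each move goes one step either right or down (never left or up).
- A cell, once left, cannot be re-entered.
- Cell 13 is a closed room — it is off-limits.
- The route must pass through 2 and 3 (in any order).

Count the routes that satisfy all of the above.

A right/down-only route from 1 to 16 makes exactly 3 down-moves and 3 right-moves in some order.
With no other constraints that would be C(6,3) = 20 routes.
A monotone route can only reach the required cells in the order 2, 3, so split there and multiply the segment counts (each segment already excludes blocked cells): 1→2: 1; 2→3: 1; 3→16: 4; product = 4.
That gives 4 routes.

4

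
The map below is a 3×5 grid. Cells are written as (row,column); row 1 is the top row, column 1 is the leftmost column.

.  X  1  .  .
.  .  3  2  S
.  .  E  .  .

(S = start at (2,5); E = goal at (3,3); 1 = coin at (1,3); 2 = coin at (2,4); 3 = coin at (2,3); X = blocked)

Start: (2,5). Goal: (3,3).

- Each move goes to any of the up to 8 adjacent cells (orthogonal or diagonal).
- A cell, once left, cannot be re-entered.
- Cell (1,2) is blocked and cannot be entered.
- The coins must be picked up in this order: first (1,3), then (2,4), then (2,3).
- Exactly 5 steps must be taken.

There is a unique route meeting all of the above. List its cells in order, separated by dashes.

(2,5) - (1,4) - (1,3) - (2,4) - (2,3) - (3,3)

The waypoints must appear in the order (1,3), (2,4), (2,3), with no cell reused.
Route from (2,5): up-left 1 to (1,4), left 1 to (1,3), down-right 1 to (2,4), left 1 to (2,3), down 1 to (3,3) — 5 moves in all.
Check: order respected (1 at step 2, 2 at step 3, 3 at step 4); 5 moves as required.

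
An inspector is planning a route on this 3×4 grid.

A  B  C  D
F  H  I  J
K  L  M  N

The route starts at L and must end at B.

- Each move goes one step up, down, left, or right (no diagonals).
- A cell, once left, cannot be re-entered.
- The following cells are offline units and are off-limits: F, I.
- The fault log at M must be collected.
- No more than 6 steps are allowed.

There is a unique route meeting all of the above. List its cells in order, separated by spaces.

The budget equals the shortest possible length, so every move has to be on a shortest route through the required cells.
Route from L: 2× right (reaching N), 2× up (reaching D), 2× left (reaching B) — 6 moves in all.
Check: all required cells visited; 6 ≤ 6 moves.

L M N J D C B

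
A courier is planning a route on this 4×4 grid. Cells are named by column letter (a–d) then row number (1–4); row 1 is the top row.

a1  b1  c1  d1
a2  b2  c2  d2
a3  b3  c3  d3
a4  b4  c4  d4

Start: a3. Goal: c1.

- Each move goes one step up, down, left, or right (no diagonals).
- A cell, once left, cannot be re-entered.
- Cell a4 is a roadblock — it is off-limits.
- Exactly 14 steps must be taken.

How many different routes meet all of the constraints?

Need simple routes of exactly 14 moves from a3 to c1 (Manhattan distance 4, so 5 moves are spent on a detour and 5 undoing it).
Enumerating: a3 a2 a1 b1 b2 b3 b4 c4 d4 d3 c3 c2 d2 d1 c1 | a3 a2 a1 b1 b2 c2 c3 b3 b4 c4 d4 d3 d2 d1 c1.
That gives 2 routes.

2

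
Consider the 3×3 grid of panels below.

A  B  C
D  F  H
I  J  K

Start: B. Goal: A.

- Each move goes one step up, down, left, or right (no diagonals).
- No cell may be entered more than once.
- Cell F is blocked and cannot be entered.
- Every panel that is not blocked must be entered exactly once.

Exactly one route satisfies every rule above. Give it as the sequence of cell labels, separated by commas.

Need to visit all 8 open cells exactly once, starting at B and ending at A.
Cell H has only two open neighbours (C and K), so the path must pass straight through it: one of those is the cell it's entered from and the other is where it exits.
Route from B: right 1 to C, down 2 to K, left 2 to I, up 2 to A — 7 moves in all.
Check: all 8 open cells covered.

B, C, H, K, J, I, D, A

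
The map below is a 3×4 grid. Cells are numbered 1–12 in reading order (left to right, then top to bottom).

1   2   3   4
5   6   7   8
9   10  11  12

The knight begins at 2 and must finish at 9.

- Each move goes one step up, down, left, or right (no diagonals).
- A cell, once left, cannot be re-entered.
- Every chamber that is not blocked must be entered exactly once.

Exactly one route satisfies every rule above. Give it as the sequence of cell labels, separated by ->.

Need to visit all 12 open cells exactly once, starting at 2 and ending at 9.
Cell 4 has only two open neighbours (8 and 3), so the path must pass straight through it: one of those is the cell it's entered from and the other is where it exits.
Route from 2: left 1 to 1, down 1 to 5, right 2 to 7, up 1 to 3, right 1 to 4, down 2 to 12, left 3 to 9 — 11 moves in all.
Check: all 12 open cells covered.

2 -> 1 -> 5 -> 6 -> 7 -> 3 -> 4 -> 8 -> 12 -> 11 -> 10 -> 9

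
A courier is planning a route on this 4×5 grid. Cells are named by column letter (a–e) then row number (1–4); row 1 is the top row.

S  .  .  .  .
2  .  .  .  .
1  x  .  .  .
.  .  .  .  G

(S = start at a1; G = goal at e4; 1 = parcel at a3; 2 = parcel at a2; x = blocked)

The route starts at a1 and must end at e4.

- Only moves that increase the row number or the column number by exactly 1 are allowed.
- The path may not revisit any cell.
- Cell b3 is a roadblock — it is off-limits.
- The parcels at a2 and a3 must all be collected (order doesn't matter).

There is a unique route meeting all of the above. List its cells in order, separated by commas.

a1, a2, a3, a4, b4, c4, d4, e4

Moves only go right or down, so the column and row indices never decrease.
Route from a1: down 3 to a4, right 4 to e4 — 7 moves in all.
Check: all required cells visited.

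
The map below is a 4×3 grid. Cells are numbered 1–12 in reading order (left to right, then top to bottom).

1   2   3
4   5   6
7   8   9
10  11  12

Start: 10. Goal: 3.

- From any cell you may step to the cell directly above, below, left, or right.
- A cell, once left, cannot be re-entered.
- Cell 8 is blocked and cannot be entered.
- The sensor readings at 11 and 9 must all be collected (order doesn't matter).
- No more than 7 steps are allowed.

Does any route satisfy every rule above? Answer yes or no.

One route that works: 10 → 11 → 12 → 9 → 6 → 3.

yes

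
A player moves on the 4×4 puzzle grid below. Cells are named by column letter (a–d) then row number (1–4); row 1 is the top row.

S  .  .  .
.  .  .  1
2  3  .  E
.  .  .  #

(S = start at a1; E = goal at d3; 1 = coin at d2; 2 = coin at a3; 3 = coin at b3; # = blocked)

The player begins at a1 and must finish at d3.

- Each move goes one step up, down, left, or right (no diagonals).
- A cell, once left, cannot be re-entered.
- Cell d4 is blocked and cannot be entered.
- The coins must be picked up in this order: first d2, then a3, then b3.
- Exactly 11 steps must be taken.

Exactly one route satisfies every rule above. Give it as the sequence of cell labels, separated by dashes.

a1 - b1 - c1 - d1 - d2 - c2 - b2 - a2 - a3 - b3 - c3 - d3

The waypoints must appear in the order d2, a3, b3, with no cell reused.
Route from a1: right 3 to d1, down 1 to d2, left 3 to a2, down 1 to a3, right 3 to d3 — 11 moves in all.
Check: order respected (1 at step 4, 2 at step 8, 3 at step 9); 11 moves as required.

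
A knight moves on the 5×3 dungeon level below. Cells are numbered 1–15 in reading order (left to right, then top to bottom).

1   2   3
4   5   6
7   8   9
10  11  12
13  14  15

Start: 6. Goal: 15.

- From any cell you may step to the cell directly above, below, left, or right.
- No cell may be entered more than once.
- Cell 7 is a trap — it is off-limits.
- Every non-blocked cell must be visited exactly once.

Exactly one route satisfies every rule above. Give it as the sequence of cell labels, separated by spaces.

6 3 2 1 4 5 8 9 12 11 10 13 14 15

Need to visit all 14 open cells exactly once, starting at 6 and ending at 15.
Cell 3 has only two open neighbours (6 and 2), so the path must pass straight through it: one of those is the cell it's entered from and the other is where it exits.
Route from 6: up 1 to 3, left 2 to 1, down 1 to 4, right 1 to 5, down 1 to 8, right 1 to 9, down 1 to 12, left 2 to 10, down 1 to 13, right 2 to 15 — 13 moves in all.
Check: all 14 open cells covered.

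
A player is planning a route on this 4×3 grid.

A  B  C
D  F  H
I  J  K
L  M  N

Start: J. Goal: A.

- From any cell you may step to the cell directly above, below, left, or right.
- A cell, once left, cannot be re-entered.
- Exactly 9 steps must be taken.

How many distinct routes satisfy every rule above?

7

Need simple routes of exactly 9 moves from J to A (Manhattan distance 3, so 3 moves are spent on a detour and 3 undoing it).
Enumerating: J F H K N M L I D A | J M L I D F H C B A | J M N K H C B F D A | J I L M N K H C B A | J I L M N K H F B A | J I L M N K H F D A | J K N M L I D F B A.
That gives 7 routes.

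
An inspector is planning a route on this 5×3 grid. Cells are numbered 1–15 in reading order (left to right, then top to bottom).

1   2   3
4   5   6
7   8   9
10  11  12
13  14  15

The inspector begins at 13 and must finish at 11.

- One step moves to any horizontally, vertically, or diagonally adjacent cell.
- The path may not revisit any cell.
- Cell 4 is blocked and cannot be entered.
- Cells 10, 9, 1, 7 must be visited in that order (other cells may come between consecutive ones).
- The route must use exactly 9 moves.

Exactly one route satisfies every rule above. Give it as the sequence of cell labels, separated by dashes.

13 - 10 - 8 - 9 - 6 - 2 - 1 - 5 - 7 - 11

The waypoints must appear in the order 10, 9, 1, 7, with no cell reused.
Route from 13: up 1 to 10, up-right 1 to 8, right 1 to 9, up 1 to 6, up-left 1 to 2, left 1 to 1, down-right 1 to 5, down-left 1 to 7, down-right 1 to 11 — 9 moves in all.
Check: order respected (10 at step 1, 9 at step 3, 1 at step 6, 7 at step 8); 9 moves as required.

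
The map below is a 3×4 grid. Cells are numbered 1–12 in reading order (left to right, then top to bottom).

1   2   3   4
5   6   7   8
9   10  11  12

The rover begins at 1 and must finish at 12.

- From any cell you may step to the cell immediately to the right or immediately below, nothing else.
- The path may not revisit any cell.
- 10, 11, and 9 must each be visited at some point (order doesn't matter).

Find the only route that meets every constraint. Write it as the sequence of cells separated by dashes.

1 - 5 - 9 - 10 - 11 - 12

Moves only go right or down, so the column and row indices never decrease.
Route from 1: 2× down (reaching 9), 3× right (reaching 12) — 5 moves in all.
Check: all required cells visited.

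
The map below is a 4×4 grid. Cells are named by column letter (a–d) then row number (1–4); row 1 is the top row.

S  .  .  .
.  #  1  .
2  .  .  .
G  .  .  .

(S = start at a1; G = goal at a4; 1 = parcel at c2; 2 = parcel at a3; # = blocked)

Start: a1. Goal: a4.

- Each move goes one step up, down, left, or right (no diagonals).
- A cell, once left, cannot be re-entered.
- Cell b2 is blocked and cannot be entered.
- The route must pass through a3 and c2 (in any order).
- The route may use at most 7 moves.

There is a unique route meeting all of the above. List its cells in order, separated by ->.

The 7-move cap with required stops at a3, c2 leaves no slack for detours.
Route from a1: 2× right (reaching c1), 2× down (reaching c3), 2× left (reaching a3), down to a4 — 7 moves in all.
Check: all required cells visited; 7 ≤ 7 moves.

a1 -> b1 -> c1 -> c2 -> c3 -> b3 -> a3 -> a4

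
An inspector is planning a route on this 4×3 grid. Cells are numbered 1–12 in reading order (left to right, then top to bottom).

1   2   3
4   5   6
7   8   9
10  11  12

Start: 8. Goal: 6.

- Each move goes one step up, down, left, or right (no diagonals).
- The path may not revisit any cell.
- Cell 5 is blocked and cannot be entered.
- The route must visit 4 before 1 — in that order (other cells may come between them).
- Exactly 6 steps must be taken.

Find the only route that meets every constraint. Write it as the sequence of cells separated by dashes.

The waypoints must appear in the order 4, 1, with no cell reused.
Route from 8: left to 7, 2× up (reaching 1), 2× right (reaching 3), down to 6 — 6 moves in all.
Check: order respected (4 at step 2, 1 at step 3); 6 moves as required.

8 - 7 - 4 - 1 - 2 - 3 - 6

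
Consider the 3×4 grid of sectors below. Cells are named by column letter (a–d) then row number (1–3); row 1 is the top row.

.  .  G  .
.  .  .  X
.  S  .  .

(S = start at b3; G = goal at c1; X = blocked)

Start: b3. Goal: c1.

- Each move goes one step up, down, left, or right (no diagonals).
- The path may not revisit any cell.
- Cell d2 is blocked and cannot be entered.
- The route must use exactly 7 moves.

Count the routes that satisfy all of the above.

2

Need simple routes of exactly 7 moves from b3 to c1 (Manhattan distance 3, so 2 moves are spent on a detour and 2 undoing it).
Enumerating: b3 a3 a2 a1 b1 b2 c2 c1 | b3 c3 c2 b2 a2 a1 b1 c1.
That gives 2 routes.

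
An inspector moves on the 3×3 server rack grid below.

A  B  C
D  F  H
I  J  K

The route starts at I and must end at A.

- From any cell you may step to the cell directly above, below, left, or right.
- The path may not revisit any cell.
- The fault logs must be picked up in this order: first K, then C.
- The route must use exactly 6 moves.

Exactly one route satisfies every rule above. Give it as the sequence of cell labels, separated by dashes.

The waypoints must appear in the order K, C, with no cell reused.
Route from I: 2× right (reaching K), 2× up (reaching C), 2× left (reaching A) — 6 moves in all.
Check: order respected (K at step 2, C at step 4); 6 moves as required.

I - J - K - H - C - B - A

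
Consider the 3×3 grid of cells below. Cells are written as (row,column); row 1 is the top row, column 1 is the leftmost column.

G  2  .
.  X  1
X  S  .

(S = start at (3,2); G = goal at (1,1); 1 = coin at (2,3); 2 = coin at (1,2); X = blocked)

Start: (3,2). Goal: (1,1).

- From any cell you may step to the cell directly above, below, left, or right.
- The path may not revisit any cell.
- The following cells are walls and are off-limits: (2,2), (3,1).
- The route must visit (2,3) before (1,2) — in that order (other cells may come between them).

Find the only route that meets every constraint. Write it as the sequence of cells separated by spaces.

The waypoints must appear in the order (2,3), (1,2), with no cell reused.
Route from (3,2): right to (3,3), 2× up (reaching (1,3)), 2× left (reaching (1,1)) — 5 moves in all.
Check: order respected (1 at step 2, 2 at step 4).

(3,2) (3,3) (2,3) (1,3) (1,2) (1,1)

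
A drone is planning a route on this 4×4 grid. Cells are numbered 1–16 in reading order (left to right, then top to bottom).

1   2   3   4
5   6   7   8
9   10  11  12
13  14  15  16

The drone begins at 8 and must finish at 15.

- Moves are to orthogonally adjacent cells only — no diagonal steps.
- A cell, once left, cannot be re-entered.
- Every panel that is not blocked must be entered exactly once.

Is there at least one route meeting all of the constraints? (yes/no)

yes

One route that works: 8 → 4 → 3 → 7 → 6 → 2 → 1 → 5 → 9 → 13 → 14 → 10 → 11 → 12 → 16 → 15.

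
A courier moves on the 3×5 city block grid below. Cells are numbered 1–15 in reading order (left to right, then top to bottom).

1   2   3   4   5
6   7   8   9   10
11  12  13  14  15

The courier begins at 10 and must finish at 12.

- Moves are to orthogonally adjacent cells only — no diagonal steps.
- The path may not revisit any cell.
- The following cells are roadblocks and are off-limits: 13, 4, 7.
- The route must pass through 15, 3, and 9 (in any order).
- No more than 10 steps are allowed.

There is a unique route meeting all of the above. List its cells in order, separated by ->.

10 -> 15 -> 14 -> 9 -> 8 -> 3 -> 2 -> 1 -> 6 -> 11 -> 12

Any route must reach 15, 3, and 9 and still end at 12 within 10 moves, so the order of the required stops is forced.
Route from 10: down to 15, left to 14, up to 9, left to 8, up to 3, 2× left (reaching 1), 2× down (reaching 11), right to 12 — 10 moves in all.
Check: all required cells visited; 10 ≤ 10 moves.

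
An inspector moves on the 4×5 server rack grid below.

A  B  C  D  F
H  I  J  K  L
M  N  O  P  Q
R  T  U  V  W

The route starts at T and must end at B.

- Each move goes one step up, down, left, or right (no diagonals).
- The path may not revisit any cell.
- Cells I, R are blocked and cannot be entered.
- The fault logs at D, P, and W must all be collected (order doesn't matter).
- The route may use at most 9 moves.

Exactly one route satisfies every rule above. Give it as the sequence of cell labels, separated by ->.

The budget equals the shortest possible length, so every move has to be on a shortest route through the required cells.
Route from T: right 3 to W, up 1 to Q, left 1 to P, up 2 to D, left 2 to B — 9 moves in all.
Check: all required cells visited; 9 ≤ 9 moves.

T -> U -> V -> W -> Q -> P -> K -> D -> C -> B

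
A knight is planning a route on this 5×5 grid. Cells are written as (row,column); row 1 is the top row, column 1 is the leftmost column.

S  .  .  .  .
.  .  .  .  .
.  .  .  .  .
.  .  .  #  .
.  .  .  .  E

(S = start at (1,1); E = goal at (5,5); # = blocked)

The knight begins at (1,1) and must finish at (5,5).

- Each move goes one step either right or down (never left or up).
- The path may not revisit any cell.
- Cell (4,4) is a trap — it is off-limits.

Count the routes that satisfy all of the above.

30

A right/down-only route from (1,1) to (5,5) makes exactly 4 down-moves and 4 right-moves in some order.
With no other constraints that would be C(8,4) = 70 routes.
Subtract routes through each blocked cell (inclusion–exclusion for overlaps): − through (4,4): 40 → 30.
That gives 30 routes.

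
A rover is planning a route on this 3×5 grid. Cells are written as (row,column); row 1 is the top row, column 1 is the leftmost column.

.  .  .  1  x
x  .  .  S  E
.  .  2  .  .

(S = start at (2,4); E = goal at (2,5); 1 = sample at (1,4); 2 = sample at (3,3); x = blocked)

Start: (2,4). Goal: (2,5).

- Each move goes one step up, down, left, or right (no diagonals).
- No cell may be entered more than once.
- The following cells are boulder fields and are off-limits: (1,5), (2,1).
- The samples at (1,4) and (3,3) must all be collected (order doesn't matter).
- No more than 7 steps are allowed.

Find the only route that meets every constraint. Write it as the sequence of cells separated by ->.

Any route must reach (1,4) and (3,3) and still end at (2,5) within 7 moves, so the order of the required stops is forced.
Route from (2,4): up 1 to (1,4), left 1 to (1,3), down 2 to (3,3), right 2 to (3,5), up 1 to (2,5) — 7 moves in all.
Check: all required cells visited; 7 ≤ 7 moves.

(2,4) -> (1,4) -> (1,3) -> (2,3) -> (3,3) -> (3,4) -> (3,5) -> (2,5)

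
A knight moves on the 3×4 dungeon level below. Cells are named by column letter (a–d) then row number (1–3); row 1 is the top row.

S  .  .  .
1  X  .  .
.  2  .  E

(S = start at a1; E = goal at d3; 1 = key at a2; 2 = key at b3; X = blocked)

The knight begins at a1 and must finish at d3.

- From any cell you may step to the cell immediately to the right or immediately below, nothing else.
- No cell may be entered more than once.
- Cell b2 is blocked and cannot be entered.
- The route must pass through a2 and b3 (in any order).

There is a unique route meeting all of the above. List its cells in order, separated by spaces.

a1 a2 a3 b3 c3 d3

Moves only go right or down, so the column and row indices never decrease.
Route from a1: down 2 to a3, right 3 to d3 — 5 moves in all.
Check: all required cells visited.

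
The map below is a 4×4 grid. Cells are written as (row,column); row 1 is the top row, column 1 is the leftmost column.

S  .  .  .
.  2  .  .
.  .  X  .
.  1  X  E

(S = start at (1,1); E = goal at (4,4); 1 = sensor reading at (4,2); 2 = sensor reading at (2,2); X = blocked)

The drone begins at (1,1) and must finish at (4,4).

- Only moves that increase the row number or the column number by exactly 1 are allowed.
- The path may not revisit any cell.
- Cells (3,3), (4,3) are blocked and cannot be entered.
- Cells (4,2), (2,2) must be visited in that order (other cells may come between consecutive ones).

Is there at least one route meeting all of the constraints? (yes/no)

no

(2,2) lies above (4,2), so going from (4,2) to (2,2) would need an upward move — but moves only go right/down, so (4,2) cannot be visited before (2,2).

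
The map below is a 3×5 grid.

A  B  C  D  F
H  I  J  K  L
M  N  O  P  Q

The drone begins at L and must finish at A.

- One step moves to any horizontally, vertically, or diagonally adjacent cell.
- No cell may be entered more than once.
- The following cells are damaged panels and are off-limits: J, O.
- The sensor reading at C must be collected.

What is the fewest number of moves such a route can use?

Any route passes through C somewhere between L and A. Summing Chebyshev distances along the two legs (L → C → A) gives a lower bound of 2 + 2 = 4 moves.
A route of 4 moves achieves this: L → D → C → B → A.
Since 4 matches the lower bound, it is optimal.

4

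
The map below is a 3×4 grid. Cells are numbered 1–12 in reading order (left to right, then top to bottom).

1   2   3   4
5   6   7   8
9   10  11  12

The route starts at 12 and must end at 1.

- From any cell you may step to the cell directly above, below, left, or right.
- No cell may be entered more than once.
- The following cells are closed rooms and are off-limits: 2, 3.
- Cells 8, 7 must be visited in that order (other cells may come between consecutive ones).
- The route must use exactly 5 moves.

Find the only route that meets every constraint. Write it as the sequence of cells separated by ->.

The waypoints must appear in the order 8, 7, with no cell reused.
Route from 12: up 1 to 8, left 3 to 5, up 1 to 1 — 5 moves in all.
Check: order respected (8 at step 1, 7 at step 2); 5 moves as required.

12 -> 8 -> 7 -> 6 -> 5 -> 1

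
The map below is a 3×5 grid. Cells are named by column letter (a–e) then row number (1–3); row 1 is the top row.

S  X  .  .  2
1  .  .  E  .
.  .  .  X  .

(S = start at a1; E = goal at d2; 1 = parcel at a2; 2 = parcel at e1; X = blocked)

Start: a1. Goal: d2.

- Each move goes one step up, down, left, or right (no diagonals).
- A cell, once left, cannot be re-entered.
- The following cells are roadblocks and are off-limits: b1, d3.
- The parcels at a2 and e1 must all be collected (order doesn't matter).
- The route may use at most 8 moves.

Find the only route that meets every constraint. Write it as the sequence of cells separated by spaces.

a1 a2 b2 c2 c1 d1 e1 e2 d2

The budget equals the shortest possible length, so every move has to be on a shortest route through the required cells.
Route from a1: down to a2, 2× right (reaching c2), up to c1, 2× right (reaching e1), down to e2, left to d2 — 8 moves in all.
Check: all required cells visited; 8 ≤ 8 moves.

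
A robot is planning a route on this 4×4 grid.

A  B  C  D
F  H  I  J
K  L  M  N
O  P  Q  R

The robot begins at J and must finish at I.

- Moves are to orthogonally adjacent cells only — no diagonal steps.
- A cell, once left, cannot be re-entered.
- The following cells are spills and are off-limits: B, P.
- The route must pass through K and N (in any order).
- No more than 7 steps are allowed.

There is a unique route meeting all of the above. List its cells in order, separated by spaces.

The budget equals the shortest possible length, so every move has to be on a shortest route through the required cells.
Route from J: down 1 to N, left 3 to K, up 1 to F, right 2 to I — 7 moves in all.
Check: all required cells visited; 7 ≤ 7 moves.

J N M L K F H I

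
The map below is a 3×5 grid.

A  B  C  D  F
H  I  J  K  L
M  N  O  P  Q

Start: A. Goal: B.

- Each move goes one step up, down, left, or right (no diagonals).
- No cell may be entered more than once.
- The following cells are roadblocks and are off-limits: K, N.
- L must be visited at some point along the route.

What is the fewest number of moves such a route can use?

11

Any route passes through L somewhere between A and B. Summing Manhattan distances along the two legs (A → L → B) gives a lower bound of 5 + 4 = 9 moves.
The shortest route satisfying every rule uses 11 moves: A → H → I → J → O → P → Q → L → F → D → C → B.
The no-revisit rule (legs can't share cells) pushes the minimum above the 9-move bound; an exhaustive check rules out every length from 9 to 10, leaving 11 as the minimum.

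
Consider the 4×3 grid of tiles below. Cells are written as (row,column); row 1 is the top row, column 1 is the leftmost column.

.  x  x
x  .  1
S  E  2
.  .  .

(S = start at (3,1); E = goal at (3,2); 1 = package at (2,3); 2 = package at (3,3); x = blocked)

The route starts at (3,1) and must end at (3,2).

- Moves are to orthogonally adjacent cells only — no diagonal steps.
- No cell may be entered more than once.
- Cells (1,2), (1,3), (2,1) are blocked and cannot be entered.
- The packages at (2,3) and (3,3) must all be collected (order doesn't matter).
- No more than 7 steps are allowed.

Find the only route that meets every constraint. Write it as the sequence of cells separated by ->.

The budget equals the shortest possible length, so every move has to be on a shortest route through the required cells.
Route from (3,1): down 1 to (4,1), right 2 to (4,3), up 2 to (2,3), left 1 to (2,2), down 1 to (3,2) — 7 moves in all.
Check: all required cells visited; 7 ≤ 7 moves.

(3,1) -> (4,1) -> (4,2) -> (4,3) -> (3,3) -> (2,3) -> (2,2) -> (3,2)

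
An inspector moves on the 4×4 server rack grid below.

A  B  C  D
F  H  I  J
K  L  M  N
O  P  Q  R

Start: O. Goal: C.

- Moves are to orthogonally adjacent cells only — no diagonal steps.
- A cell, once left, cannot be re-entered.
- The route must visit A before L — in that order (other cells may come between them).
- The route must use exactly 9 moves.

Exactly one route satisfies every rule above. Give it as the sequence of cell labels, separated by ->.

The waypoints must appear in the order A, L, with no cell reused.
Route from O: up 3 to A, right 1 to B, down 2 to L, right 1 to M, up 2 to C — 9 moves in all.
Check: order respected (A at step 3, L at step 6); 9 moves as required.

O -> K -> F -> A -> B -> H -> L -> M -> I -> C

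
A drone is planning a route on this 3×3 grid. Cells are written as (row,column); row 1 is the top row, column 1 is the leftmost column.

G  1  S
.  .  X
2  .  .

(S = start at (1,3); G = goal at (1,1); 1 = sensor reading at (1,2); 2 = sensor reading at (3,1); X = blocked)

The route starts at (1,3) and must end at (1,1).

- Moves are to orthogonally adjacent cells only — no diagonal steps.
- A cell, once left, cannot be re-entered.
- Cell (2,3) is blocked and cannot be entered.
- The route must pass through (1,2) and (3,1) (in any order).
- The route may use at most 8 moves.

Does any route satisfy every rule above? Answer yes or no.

yes

One route that works: (1,3) → (1,2) → (2,2) → (3,2) → (3,1) → (2,1) → (1,1).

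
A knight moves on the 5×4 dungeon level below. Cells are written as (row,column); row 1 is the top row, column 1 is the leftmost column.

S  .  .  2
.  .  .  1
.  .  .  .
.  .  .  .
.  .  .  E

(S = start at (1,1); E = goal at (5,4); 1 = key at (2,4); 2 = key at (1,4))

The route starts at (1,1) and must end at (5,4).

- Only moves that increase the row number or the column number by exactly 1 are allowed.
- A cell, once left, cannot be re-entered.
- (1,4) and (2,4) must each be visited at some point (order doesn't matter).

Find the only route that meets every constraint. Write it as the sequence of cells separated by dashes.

(1,1) - (1,2) - (1,3) - (1,4) - (2,4) - (3,4) - (4,4) - (5,4)

Moves only go right or down, so the column and row indices never decrease.
Route from (1,1): right 3 to (1,4), down 4 to (5,4) — 7 moves in all.
Check: all required cells visited.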